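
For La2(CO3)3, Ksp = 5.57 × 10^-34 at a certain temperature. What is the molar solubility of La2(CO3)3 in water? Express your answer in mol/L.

8.76 × 10^-8 M

La2(CO3)3(s) ⇌ 2 La^3+(aq) + 3 CO3^2-(aq)
Ksp = [La^3+]^2[CO3^2-]^3
Let s = molar solubility. Then [La^3+] = 2s and [CO3^2-] = 3s.
Ksp = (2s)^2(3s)^3 = 108s^5
Solving, s = (5.57 × 10^-34/108)^(1/5) = 8.76 × 10^-8 M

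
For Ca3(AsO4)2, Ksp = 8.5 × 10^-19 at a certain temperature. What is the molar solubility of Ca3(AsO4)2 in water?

Ca3(AsO4)2(s) ⇌ 3 Ca^2+(aq) + 2 AsO4^3-(aq)
Ksp = [Ca^2+]^3[AsO4^3-]^2
With molar solubility s: [Ca^2+] = 3s, [AsO4^3-] = 2s.
So Ksp = (3s)^3 × (2s)^2 = 108s^5
s^5 = 8.5 × 10^-19 / 108, so s = 9.5 × 10^-5 M

9.5e-5 M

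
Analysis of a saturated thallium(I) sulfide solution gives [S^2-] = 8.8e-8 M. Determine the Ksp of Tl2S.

Tl2S(s) <=> 2 Tl^+ + S^2-
Stoichiometry gives [Tl^+] = (2/1)[S^2-] = 1.76 × 10^-7 M.
Ksp = [Tl^+]^2[S^2-]
Ksp = (1.76 x 10^-7)^2 × 8.8 × 10^-8 = 2.7 x 10^-21

Ksp = 2.7 × 10^-21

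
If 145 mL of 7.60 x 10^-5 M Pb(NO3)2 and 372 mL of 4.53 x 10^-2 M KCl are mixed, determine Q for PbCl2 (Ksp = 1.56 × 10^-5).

Total volume = 145 + 372 = 517 mL.
[Pb^2+] = 7.60 × 10^-5 × (145/517) = 2.132 × 10^-5 M
[Cl^-] = 4.53 x 10^-2 × (372/517) = 3.259 × 10^-2 M
PbCl2(s) ⇌ Pb^2+(aq) + 2 Cl^-(aq), so Q = [Pb^2+][Cl^-]^2
Q = (2.132 x 10^-5)(3.259 × 10^-2)^2 = 2.26 × 10^-8
Q < Ksp, so no precipitate of PbCl2 forms.

2.26 × 10^-8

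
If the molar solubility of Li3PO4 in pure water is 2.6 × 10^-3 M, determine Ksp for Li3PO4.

Li3PO4(s) ⇌ 3 Li^+ + PO4^3-
Let s = molar solubility. Then [Li^+] = 3s and [PO4^3-] = s.
Ksp = [Li^+]^3[PO4^3-]
So Ksp = (3s)^3 × s = 27s^4
Ksp = 27 × (2.6 x 10^-3)^4 = 1.2 x 10^-9

Ksp = 1.2e-9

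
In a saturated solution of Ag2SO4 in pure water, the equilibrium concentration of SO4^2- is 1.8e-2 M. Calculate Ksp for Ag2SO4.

Ag2SO4(s) ⇌ 2 Ag^+(aq) + SO4^2-(aq)
Stoichiometry gives [Ag^+] = (2/1)[SO4^2-] = 3.60 × 10^-2 M.
Ksp = [Ag^+]^2[SO4^2-]
Ksp = (3.60 × 10^-2)^2 × 1.8 × 10^-2 = 2.3 x 10^-5

Ksp = 2.3 x 10^-5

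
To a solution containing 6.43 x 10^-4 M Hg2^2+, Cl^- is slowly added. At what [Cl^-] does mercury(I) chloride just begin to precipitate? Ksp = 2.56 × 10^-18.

Hg2Cl2(s) ⇌ Hg2^2+(aq) + 2 Cl^-(aq)
Ksp = [Hg2^2+][Cl^-]^2
Precipitation begins when Q = Ksp. With [Hg2^2+] = 6.43 x 10^-4 M:
2.56 × 10^-18 = (6.43 x 10^-4) × [Cl^-]^2
[Cl^-] = (2.56 × 10^-18 / 6.43 × 10^-4)^(1/2) = 6.31 × 10^-8 M

[Cl^-] ≈ 6.31e-8 M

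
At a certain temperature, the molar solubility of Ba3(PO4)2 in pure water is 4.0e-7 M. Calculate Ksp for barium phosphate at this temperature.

Ksp = 1.1 × 10^-30

Ba3(PO4)2(s) ⇌ 3 Ba^2+ + 2 PO4^3-
With molar solubility s: [Ba^2+] = 3s, [PO4^3-] = 2s.
Ksp = [Ba^2+]^3[PO4^3-]^2
So Ksp = (3s)^3 × (2s)^2 = 108s^5
Ksp = 108 × (4.0 x 10^-7)^5 = 1.1 × 10^-30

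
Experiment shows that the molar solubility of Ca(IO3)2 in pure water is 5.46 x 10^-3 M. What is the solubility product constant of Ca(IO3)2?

Ca(IO3)2(s) ⇌ Ca^2+(aq) + 2 IO3^-(aq)
With molar solubility s: [Ca^2+] = s, [IO3^-] = 2s.
Ksp = [Ca^2+][IO3^-]^2
Substituting: Ksp = s(2s)^2 = 4s^3
Ksp = 4 × (5.46 × 10^-3)^3 = 6.51 × 10^-7

6.51e-7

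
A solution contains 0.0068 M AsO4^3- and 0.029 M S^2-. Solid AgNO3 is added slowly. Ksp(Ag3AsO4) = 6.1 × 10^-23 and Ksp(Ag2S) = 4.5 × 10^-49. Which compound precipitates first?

Precipitation of each salt starts when its ion product equals its Ksp.
For Ag3AsO4: 6.1 × 10^-23 = 0.0068 × [Ag^+]^3  ⇒  [Ag^+] = 2.1 × 10^-7 M.
For Ag2S: 4.5 × 10^-49 = 0.029 × [Ag^+]^2  ⇒  [Ag^+] = 3.9 × 10^-24 M.
The salt with the lower threshold [Ag^+] precipitates first: Ag2S.

Ag2S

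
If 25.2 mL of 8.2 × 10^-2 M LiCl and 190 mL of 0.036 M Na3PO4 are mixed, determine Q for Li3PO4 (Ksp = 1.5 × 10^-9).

2.8 × 10^-8

Total volume = 25.2 + 190 = 215.2 mL.
[Li^+] = 8.2 x 10^-2 × (25.2/215.2) = 9.60 × 10^-3 M
[PO4^3-] = 3.6 × 10^-2 × (190/215.2) = 3.18 × 10^-2 M
Li3PO4(s) ⇌ 3 Li^+(aq) + PO4^3-(aq), so Q = [Li^+]^3[PO4^3-]
Q = (9.60 × 10^-3)^3(3.18 x 10^-2) = 2.8 × 10^-8
Q > Ksp, so Li3PO4 will precipitate.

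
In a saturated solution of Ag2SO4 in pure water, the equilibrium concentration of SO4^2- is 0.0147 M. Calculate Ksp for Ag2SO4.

Ksp ≈ 1.27e-5

Ag2SO4(s) ⇌ 2 Ag^+ + SO4^2-
Stoichiometry gives [Ag^+] = (2/1)[SO4^2-] = 2.940 x 10^-2 M.
Ksp = [Ag^+]^2[SO4^2-]
Ksp = (2.940 × 10^-2)^2 × 1.47 × 10^-2 = 1.27 × 10^-5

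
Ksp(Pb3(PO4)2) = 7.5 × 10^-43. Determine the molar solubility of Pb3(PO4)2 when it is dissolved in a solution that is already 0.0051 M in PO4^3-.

Pb3(PO4)2(s) <=> 3 Pb^2+(aq) + 2 PO4^3-(aq)
Ksp = [Pb^2+]^3[PO4^3-]^2
Let s be the molar solubility in this solution. [Pb^2+] = 3s, [PO4^3-] = 0.0051 + 2s ≈ 0.0051 (common-ion effect: PO4^3- is already 0.0051 M).
Ksp ≈ (3s)^3 × (0.0051)^2
s = 1.0 x 10^-13 M
Check: 2s = 2.0 × 10^-13 ≪ 0.0051, so the approximation is valid.

s = 1.0 x 10^-13 M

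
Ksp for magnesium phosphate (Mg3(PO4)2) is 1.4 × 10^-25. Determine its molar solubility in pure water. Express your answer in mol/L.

s ≈ 4.2 x 10^-6 M

Mg3(PO4)2(s) ⇌ 3 Mg^2+(aq) + 2 PO4^3-(aq)
Ksp = [Mg^2+]^3[PO4^3-]^2
Let s = molar solubility. Then [Mg^2+] = 3s and [PO4^3-] = 2s.
Ksp = (3s)^3(2s)^2 = 108s^5
Solving, s = (1.4 × 10^-25/108)^(1/5) = 4.2 × 10^-6 M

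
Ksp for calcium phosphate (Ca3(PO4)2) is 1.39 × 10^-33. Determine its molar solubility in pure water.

s = 1.05 × 10^-7 M

Ca3(PO4)2(s) <=> 3 Ca^2+ + 2 PO4^3-
Ksp = [Ca^2+]^3[PO4^3-]^2
For each mole of Ca3(PO4)2 that dissolves: [Ca^2+] = 3s, [PO4^3-] = 2s.
Ksp = (3s)^3(2s)^2 = 108s^5
Solving, s = (1.39 × 10^-33/108)^(1/5) = 1.05 x 10^-7 M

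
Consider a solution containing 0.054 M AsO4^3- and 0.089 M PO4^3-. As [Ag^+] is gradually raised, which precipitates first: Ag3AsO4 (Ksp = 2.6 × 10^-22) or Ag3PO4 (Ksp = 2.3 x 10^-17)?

Ag3AsO4

Each salt begins to precipitate when Q = Ksp, i.e. when [Ag^+] reaches its threshold.
For Ag3AsO4: 2.6 × 10^-22 = 0.054 × [Ag^+]^3  ⇒  [Ag^+] = 1.7 × 10^-7 M.
For Ag3PO4: 2.3 x 10^-17 = 0.089 × [Ag^+]^3  ⇒  [Ag^+] = 6.4 × 10^-6 M.
The salt with the lower threshold [Ag^+] precipitates first: Ag3AsO4.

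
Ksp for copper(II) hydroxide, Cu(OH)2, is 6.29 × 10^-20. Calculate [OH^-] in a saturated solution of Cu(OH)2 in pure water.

Cu(OH)2(s) ⇌ Cu^2+ + 2 OH^-
Ksp = [Cu^2+][OH^-]^2
Let s = molar solubility. Then [Cu^2+] = s and [OH^-] = 2s.
So Ksp = s × (2s)^2 = 4s^3
s^3 = 6.29 × 10^-20 / 4, so s = 2.505 × 10^-7 M
[OH^-] = 2s = 5.01 x 10^-7 M

[OH^-] ≈ 5.01e-7 M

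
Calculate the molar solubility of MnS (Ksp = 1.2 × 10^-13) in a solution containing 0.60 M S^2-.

s ≈ 2.0 × 10^-13 M

MnS(s) ⇌ Mn^2+ + S^2-
Ksp = [Mn^2+][S^2-]
Let s = moles of MnS that dissolve per litre. [Mn^2+] = s, [S^2-] = 0.60 + s ≈ 0.60 (Ksp is small, so little additional dissolves).
Ksp ≈ s × 0.60
s = 2.0 × 10^-13 M
Check: s = 2.0 x 10^-13 ≪ 0.60, so the approximation is valid.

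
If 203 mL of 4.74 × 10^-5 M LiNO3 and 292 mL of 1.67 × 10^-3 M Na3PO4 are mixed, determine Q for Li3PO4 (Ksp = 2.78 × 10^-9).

Total volume = 203 + 292 = 495 mL.
[Li^+] = 4.74 x 10^-5 × (203/495) = 1.944 x 10^-5 M
[PO4^3-] = 1.67 x 10^-3 × (292/495) = 9.851 × 10^-4 M
Li3PO4(s) <=> 3 Li^+ + PO4^3-, so Q = [Li^+]^3[PO4^3-]
Q = (1.944 × 10^-5)^3(9.851 × 10^-4) = 7.24 × 10^-18
Q < Ksp, so no precipitate of Li3PO4 forms.

Q = 7.24 x 10^-18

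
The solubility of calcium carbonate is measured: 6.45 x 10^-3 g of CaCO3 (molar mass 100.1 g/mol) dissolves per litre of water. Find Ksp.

Ksp = 4.15 × 10^-9

Molar solubility s = (6.45 × 10^-3 g/L) / (100.1 g/mol) = 6.444 × 10^-5 M.
CaCO3(s) ⇌ Ca^2+ + CO3^2-
Let s = molar solubility. Then [Ca^2+] = s and [CO3^2-] = s.
Ksp = [Ca^2+][CO3^2-]
Ksp = (s)(s) = s^2
Ksp = (6.444 x 10^-5)^2 = 4.15 × 10^-9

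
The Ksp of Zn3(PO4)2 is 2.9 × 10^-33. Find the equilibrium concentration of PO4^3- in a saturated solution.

[PO4^3-] ≈ 2.4 × 10^-7 M

Zn3(PO4)2(s) ⇌ 3 Zn^2+(aq) + 2 PO4^3-(aq)
Ksp = [Zn^2+]^3[PO4^3-]^2
For each mole of Zn3(PO4)2 that dissolves: [Zn^2+] = 3s, [PO4^3-] = 2s.
Substituting: Ksp = (3s)^3(2s)^2 = 108s^5
Solving, s = (2.9 × 10^-33/108)^(1/5) = 1.22 × 10^-7 M
[PO4^3-] = 2s = 2.4 × 10^-7 M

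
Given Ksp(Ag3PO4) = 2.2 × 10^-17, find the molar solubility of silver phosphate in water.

s ≈ 3.0 × 10^-5 M

Ag3PO4(s) ⇌ 3 Ag^+(aq) + PO4^3-(aq)
Ksp = [Ag^+]^3[PO4^3-]
With molar solubility s: [Ag^+] = 3s, [PO4^3-] = s.
Substituting: Ksp = (3s)^3s = 27s^4
s^4 = 2.2 × 10^-17 / 27, so s = 3.0 × 10^-5 M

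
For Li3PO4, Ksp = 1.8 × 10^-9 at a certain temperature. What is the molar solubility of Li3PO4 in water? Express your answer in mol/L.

s ≈ 2.9e-3 M

Li3PO4(s) ⇌ 3 Li^+ + PO4^3-
Ksp = [Li^+]^3[PO4^3-]
For each mole of Li3PO4 that dissolves: [Li^+] = 3s, [PO4^3-] = s.
So Ksp = (3s)^3 × s = 27s^4
s = (1.8 × 10^-9 / 27)^(1/4) = 2.9 x 10^-3 M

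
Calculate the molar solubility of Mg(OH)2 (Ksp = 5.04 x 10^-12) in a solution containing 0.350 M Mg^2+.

1.90 x 10^-6 M

Mg(OH)2(s) <=> Mg^2+ + 2 OH^-
Ksp = [Mg^2+][OH^-]^2
If s mol/L dissolves here, [Mg^2+] = 0.350 + s ≈ 0.350, [OH^-] = 2s (Ksp is small, so little additional dissolves).
Ksp ≈ 0.350 × (2s)^2
s = 1.90 × 10^-6 M
Check: s = 1.9 × 10^-6 ≪ 0.350, so the approximation is valid.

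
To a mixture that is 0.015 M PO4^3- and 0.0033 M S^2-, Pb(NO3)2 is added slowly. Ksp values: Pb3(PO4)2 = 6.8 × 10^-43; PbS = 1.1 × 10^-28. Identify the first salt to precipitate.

PbS

Each salt begins to precipitate when Q = Ksp, i.e. when [Pb^2+] reaches its threshold.
For Pb3(PO4)2: 6.8 × 10^-43 = (0.015)^2 × [Pb^2+]^3  ⇒  [Pb^2+] = 1.4 × 10^-13 M.
For PbS: 1.1 × 10^-28 = 0.0033 × [Pb^2+]  ⇒  [Pb^2+] = 3.3 x 10^-26 M.
The salt with the lower threshold [Pb^2+] precipitates first: PbS.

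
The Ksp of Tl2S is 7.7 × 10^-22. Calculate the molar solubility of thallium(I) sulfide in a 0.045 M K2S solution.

Tl2S(s) ⇌ 2 Tl^+ + S^2-
Ksp = [Tl^+]^2[S^2-]
If s mol/L dissolves here, [Tl^+] = 2s, [S^2-] = 0.045 + s ≈ 0.045 (Ksp is small, so little additional dissolves).
Ksp ≈ (2s)^2 × 0.045
s = 6.5 × 10^-11 M
Check: s = 6.5 × 10^-11 ≪ 0.045, so the approximation is valid.

s = 6.5 x 10^-11 M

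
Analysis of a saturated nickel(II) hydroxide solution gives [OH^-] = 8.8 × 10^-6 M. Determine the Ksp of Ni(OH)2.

Ksp = 3.4 × 10^-16

Ni(OH)2(s) ⇌ Ni^2+ + 2 OH^-
Stoichiometry gives [Ni^2+] = (1/2)[OH^-] = 4.40 × 10^-6 M.
Ksp = [Ni^2+][OH^-]^2
Ksp = 4.40 × 10^-6 × (8.8 x 10^-6)^2 = 3.4 x 10^-16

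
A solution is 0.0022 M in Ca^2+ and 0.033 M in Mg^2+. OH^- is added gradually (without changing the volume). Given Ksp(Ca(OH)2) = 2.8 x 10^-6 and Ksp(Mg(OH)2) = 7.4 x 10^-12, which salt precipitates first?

Each salt begins to precipitate when Q = Ksp, i.e. when [OH^-] reaches its threshold.
For Ca(OH)2: 2.8 x 10^-6 = 0.0022 × [OH^-]^2  ⇒  [OH^-] = 3.6 × 10^-2 M.
For Mg(OH)2: 7.4 x 10^-12 = 0.033 × [OH^-]^2  ⇒  [OH^-] = 1.5 × 10^-5 M.
The salt with the lower threshold [OH^-] precipitates first: Mg(OH)2.

Mg(OH)2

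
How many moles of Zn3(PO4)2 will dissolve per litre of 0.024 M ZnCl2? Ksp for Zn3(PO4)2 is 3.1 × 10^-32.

s ≈ 2.4 × 10^-14 M

Zn3(PO4)2(s) <=> 3 Zn^2+ + 2 PO4^3-
Ksp = [Zn^2+]^3[PO4^3-]^2
Let s = moles of Zn3(PO4)2 that dissolve per litre. [Zn^2+] = 0.024 + 3s ≈ 0.024, [PO4^3-] = 2s (Ksp is small, so little additional dissolves).
Ksp ≈ (0.024)^3 × (2s)^2
s = 2.4 x 10^-14 M
Check: 3s = 7.1 x 10^-14 ≪ 0.024, so the approximation is valid.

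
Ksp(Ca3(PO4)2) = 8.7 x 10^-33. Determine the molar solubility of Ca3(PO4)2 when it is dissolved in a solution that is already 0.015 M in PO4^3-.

1.1e-10 M

Ca3(PO4)2(s) ⇌ 3 Ca^2+(aq) + 2 PO4^3-(aq)
Ksp = [Ca^2+]^3[PO4^3-]^2
Let s = moles of Ca3(PO4)2 that dissolve per litre. [Ca^2+] = 3s, [PO4^3-] = 0.015 + 2s ≈ 0.015 (Ksp is small, so little additional dissolves).
Ksp ≈ (3s)^3 × (0.015)^2
s = 1.1 x 10^-10 M
Check: 2s = 2.3 × 10^-10 ≪ 0.015, so the approximation is valid.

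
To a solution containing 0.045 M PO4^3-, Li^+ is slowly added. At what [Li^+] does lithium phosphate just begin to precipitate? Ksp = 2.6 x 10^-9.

Li3PO4(s) ⇌ 3 Li^+ + PO4^3-
Ksp = [Li^+]^3[PO4^3-]
Precipitation begins when Q = Ksp. With [PO4^3-] = 0.045 M:
2.6 x 10^-9 = (0.045) × [Li^+]^3
[Li^+] = (2.6 x 10^-9 / 4.5 × 10^-2)^(1/3) = 3.9 x 10^-3 M

[Li^+] = 3.9e-3 M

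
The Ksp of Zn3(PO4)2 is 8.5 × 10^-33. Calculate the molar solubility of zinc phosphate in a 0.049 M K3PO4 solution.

s = 5.1e-11 M

Zn3(PO4)2(s) ⇌ 3 Zn^2+(aq) + 2 PO4^3-(aq)
Ksp = [Zn^2+]^3[PO4^3-]^2
If s mol/L dissolves here, [Zn^2+] = 3s, [PO4^3-] = 0.049 + 2s ≈ 0.049 (Ksp is small, so little additional dissolves).
Ksp ≈ (3s)^3 × (0.049)^2
s = 5.1 × 10^-11 M
Check: 2s = 1.0 x 10^-10 ≪ 0.049, so the approximation is valid.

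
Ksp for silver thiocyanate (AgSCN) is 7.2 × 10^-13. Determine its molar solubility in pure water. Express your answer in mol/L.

AgSCN(s) ⇌ Ag^+(aq) + SCN^-(aq)
Ksp = [Ag^+][SCN^-]
For each mole of AgSCN that dissolves: [Ag^+] = s, [SCN^-] = s.
Ksp = s^2
s = √(7.2 × 10^-13) = 8.5 × 10^-7 M

8.5e-7 M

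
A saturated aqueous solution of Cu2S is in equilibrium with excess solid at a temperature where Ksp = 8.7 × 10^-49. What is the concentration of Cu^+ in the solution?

1.2e-16 M

Cu2S(s) ⇌ 2 Cu^+(aq) + S^2-(aq)
Ksp = [Cu^+]^2[S^2-]
If s mol/L of Cu2S dissolves, [Cu^+] = 2s and [S^2-] = s.
Substituting: Ksp = (2s)^2s = 4s^3
Solving, s = (8.7 × 10^-49/4)^(1/3) = 6.01 × 10^-17 M
[Cu^+] = 2s = 1.2 × 10^-16 M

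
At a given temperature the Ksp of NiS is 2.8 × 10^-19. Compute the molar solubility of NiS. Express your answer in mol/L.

NiS(s) <=> Ni^2+ + S^2-
Ksp = [Ni^2+][S^2-]
For each mole of NiS that dissolves: [Ni^2+] = s, [S^2-] = s.
Ksp = s^2
s = (2.8 × 10^-19)^(1/2) = 5.3 x 10^-10 M

s = 5.3e-10 M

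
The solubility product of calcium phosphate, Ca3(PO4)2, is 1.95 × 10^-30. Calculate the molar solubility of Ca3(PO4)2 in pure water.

s ≈ 4.48 × 10^-7 M

Ca3(PO4)2(s) <=> 3 Ca^2+ + 2 PO4^3-
Ksp = [Ca^2+]^3[PO4^3-]^2
With molar solubility s: [Ca^2+] = 3s, [PO4^3-] = 2s.
Substituting: Ksp = (3s)^3(2s)^2 = 108s^5
Solving, s = (1.95 × 10^-30/108)^(1/5) = 4.48 × 10^-7 M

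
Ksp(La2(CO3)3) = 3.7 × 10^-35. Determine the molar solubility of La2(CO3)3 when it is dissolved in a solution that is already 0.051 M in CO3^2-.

La2(CO3)3(s) ⇌ 2 La^3+ + 3 CO3^2-
Ksp = [La^3+]^2[CO3^2-]^3
Let s be the molar solubility in this solution. [La^3+] = 2s, [CO3^2-] = 0.051 + 3s ≈ 0.051 (since the CO3^2- already present dominates).
Ksp ≈ (2s)^2 × (0.051)^3
s = 2.6 × 10^-16 M
Check: 3s = 7.9 x 10^-16 ≪ 0.051, so the approximation is valid.

s ≈ 2.6 x 10^-16 M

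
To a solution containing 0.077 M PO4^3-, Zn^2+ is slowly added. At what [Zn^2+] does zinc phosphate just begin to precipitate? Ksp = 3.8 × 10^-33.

[Zn^2+] ≈ 8.6 x 10^-11 M

Zn3(PO4)2(s) ⇌ 3 Zn^2+(aq) + 2 PO4^3-(aq)
Ksp = [Zn^2+]^3[PO4^3-]^2
Precipitation begins when Q = Ksp. With [PO4^3-] = 0.077 M:
3.8 × 10^-33 = (0.077)^2 × [Zn^2+]^3
[Zn^2+] = (3.8 × 10^-33 / 5.93 × 10^-3)^(1/3) = 8.6 × 10^-11 M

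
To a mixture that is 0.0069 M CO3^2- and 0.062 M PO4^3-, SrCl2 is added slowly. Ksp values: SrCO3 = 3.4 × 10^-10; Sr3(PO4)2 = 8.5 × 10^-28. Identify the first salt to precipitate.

Sr3(PO4)2

Precipitation of each salt starts when its ion product equals its Ksp.
For SrCO3: 3.4 × 10^-10 = 0.0069 × [Sr^2+]  ⇒  [Sr^2+] = 4.9 x 10^-8 M.
For Sr3(PO4)2: 8.5 × 10^-28 = (0.062)^2 × [Sr^2+]^3  ⇒  [Sr^2+] = 6.0 × 10^-9 M.
The salt with the lower threshold [Sr^2+] precipitates first: Sr3(PO4)2.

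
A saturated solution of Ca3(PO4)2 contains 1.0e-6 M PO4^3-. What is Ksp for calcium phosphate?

Ksp = 3.4e-30

Ca3(PO4)2(s) ⇌ 3 Ca^2+(aq) + 2 PO4^3-(aq)
Stoichiometry gives [Ca^2+] = (3/2)[PO4^3-] = 1.50 × 10^-6 M.
Ksp = [Ca^2+]^3[PO4^3-]^2
Ksp = (1.50 × 10^-6)^3 × (1.0 × 10^-6)^2 = 3.4 × 10^-30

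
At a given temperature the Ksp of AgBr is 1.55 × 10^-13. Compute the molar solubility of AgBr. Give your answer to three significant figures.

s ≈ 3.94 × 10^-7 M

AgBr(s) ⇌ Ag^+ + Br^-
Ksp = [Ag^+][Br^-]
Let s = molar solubility. Then [Ag^+] = s and [Br^-] = s.
Ksp = (s)(s) = s^2
s = √(1.55 × 10^-13) = 3.94 × 10^-7 M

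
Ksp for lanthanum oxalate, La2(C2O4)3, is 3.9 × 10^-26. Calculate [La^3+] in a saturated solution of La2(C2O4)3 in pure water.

[La^3+] ≈ 6.5 × 10^-6 M

La2(C2O4)3(s) ⇌ 2 La^3+(aq) + 3 C2O4^2-(aq)
Ksp = [La^3+]^2[C2O4^2-]^3
Let s = molar solubility. Then [La^3+] = 2s and [C2O4^2-] = 3s.
Substituting: Ksp = (2s)^2(3s)^3 = 108s^5
s = (3.9 × 10^-26 / 108)^(1/5) = 3.25 x 10^-6 M
[La^3+] = 2s = 6.5 x 10^-6 M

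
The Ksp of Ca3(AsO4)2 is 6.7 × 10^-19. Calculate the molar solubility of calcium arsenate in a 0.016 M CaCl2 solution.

s ≈ 2.0e-7 M

Ca3(AsO4)2(s) <=> 3 Ca^2+ + 2 AsO4^3-
Ksp = [Ca^2+]^3[AsO4^3-]^2
Let s = moles of Ca3(AsO4)2 that dissolve per litre. [Ca^2+] = 0.016 + 3s ≈ 0.016, [AsO4^3-] = 2s (since Ca^2+ from CaCl2 dominates).
Ksp ≈ (0.016)^3 × (2s)^2
s = 2.0 x 10^-7 M
Check: 3s = 6.1 × 10^-7 ≪ 0.016, so the approximation is valid.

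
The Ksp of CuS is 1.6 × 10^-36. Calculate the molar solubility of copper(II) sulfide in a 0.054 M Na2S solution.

s = 3.0 × 10^-35 M

CuS(s) ⇌ Cu^2+ + S^2-
Ksp = [Cu^2+][S^2-]
Let s = moles of CuS that dissolve per litre. [Cu^2+] = s, [S^2-] = 0.054 + s ≈ 0.054 (common-ion effect: S^2- is already 0.054 M).
Ksp ≈ s × 0.054
s = 3.0 × 10^-35 M
Check: s = 3.0 × 10^-35 ≪ 0.054, so the approximation is valid.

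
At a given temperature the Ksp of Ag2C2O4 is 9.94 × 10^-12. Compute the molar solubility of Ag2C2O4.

Ag2C2O4(s) ⇌ 2 Ag^+(aq) + C2O4^2-(aq)
Ksp = [Ag^+]^2[C2O4^2-]
With molar solubility s: [Ag^+] = 2s, [C2O4^2-] = s.
So Ksp = (2s)^2 × s = 4s^3
s = (9.94 × 10^-12 / 4)^(1/3) = 1.35 x 10^-4 M

1.35 × 10^-4 M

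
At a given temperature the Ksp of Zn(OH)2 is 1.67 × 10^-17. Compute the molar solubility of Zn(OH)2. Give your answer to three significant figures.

s ≈ 1.61e-6 M

Zn(OH)2(s) <=> Zn^2+ + 2 OH^-
Ksp = [Zn^2+][OH^-]^2
Let s = molar solubility. Then [Zn^2+] = s and [OH^-] = 2s.
So Ksp = s × (2s)^2 = 4s^3
s = (1.67 × 10^-17 / 4)^(1/3) = 1.61 x 10^-6 M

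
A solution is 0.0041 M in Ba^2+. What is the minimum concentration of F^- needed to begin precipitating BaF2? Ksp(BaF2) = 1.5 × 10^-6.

[F^-] ≈ 1.9 x 10^-2 M

BaF2(s) ⇌ Ba^2+ + 2 F^-
Ksp = [Ba^2+][F^-]^2
Precipitation begins when Q = Ksp. With [Ba^2+] = 0.0041 M:
1.5 × 10^-6 = (0.0041) × [F^-]^2
[F^-] = (1.5 × 10^-6 / 4.1 × 10^-3)^(1/2) = 1.9 x 10^-2 M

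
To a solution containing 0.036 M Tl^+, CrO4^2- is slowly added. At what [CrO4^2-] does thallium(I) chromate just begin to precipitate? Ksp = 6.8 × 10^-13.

5.2e-10 M

Tl2CrO4(s) <=> 2 Tl^+ + CrO4^2-
Ksp = [Tl^+]^2[CrO4^2-]
Precipitation begins when Q = Ksp. With [Tl^+] = 0.036 M:
6.8 × 10^-13 = (0.036)^2 × [CrO4^2-]
[CrO4^2-] = (6.8 × 10^-13 / 1.30 x 10^-3) = 5.2 × 10^-10 M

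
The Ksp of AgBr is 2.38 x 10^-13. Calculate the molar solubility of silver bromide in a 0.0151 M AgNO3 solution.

s = 1.58 × 10^-11 M

AgBr(s) ⇌ Ag^+(aq) + Br^-(aq)
Ksp = [Ag^+][Br^-]
Let s be the molar solubility in this solution. [Ag^+] = 0.0151 + s ≈ 0.0151, [Br^-] = s (common-ion effect: Ag^+ is already 0.0151 M).
Ksp ≈ 0.0151 × s
s = 1.58 × 10^-11 M
Check: s = 1.6 × 10^-11 ≪ 0.0151, so the approximation is valid.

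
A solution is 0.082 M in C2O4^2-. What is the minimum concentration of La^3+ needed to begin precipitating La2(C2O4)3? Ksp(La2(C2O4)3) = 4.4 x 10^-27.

2.8 × 10^-12 M

La2(C2O4)3(s) ⇌ 2 La^3+ + 3 C2O4^2-
Ksp = [La^3+]^2[C2O4^2-]^3
Precipitation begins when Q = Ksp. With [C2O4^2-] = 0.082 M:
4.4 x 10^-27 = (0.082)^3 × [La^3+]^2
[La^3+] = (4.4 x 10^-27 / 5.51 x 10^-4)^(1/2) = 2.8 × 10^-12 M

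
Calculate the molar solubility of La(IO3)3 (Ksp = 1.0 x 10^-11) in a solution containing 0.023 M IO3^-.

s = 8.2 x 10^-7 M

La(IO3)3(s) ⇌ La^3+ + 3 IO3^-
Ksp = [La^3+][IO3^-]^3
Let s be the molar solubility in this solution. [La^3+] = s, [IO3^-] = 0.023 + 3s ≈ 0.023 (since the IO3^- already present dominates).
Ksp ≈ s × (0.023)^3
s = 8.2 × 10^-7 M
Check: 3s = 2.5 × 10^-6 ≪ 0.023, so the approximation is valid.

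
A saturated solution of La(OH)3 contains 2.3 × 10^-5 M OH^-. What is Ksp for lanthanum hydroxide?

Ksp ≈ 9.3 x 10^-20

La(OH)3(s) <=> La^3+ + 3 OH^-
Stoichiometry gives [La^3+] = (1/3)[OH^-] = 7.67 × 10^-6 M.
Ksp = [La^3+][OH^-]^3
Ksp = 7.67 × 10^-6 × (2.3 × 10^-5)^3 = 9.3 x 10^-20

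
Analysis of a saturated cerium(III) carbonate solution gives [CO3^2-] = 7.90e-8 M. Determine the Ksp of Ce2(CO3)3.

Ksp ≈ 1.37 x 10^-36

Ce2(CO3)3(s) ⇌ 2 Ce^3+(aq) + 3 CO3^2-(aq)
Stoichiometry gives [Ce^3+] = (2/3)[CO3^2-] = 5.267 x 10^-8 M.
Ksp = [Ce^3+]^2[CO3^2-]^3
Ksp = (5.267 × 10^-8)^2 × (7.90 × 10^-8)^3 = 1.37 × 10^-36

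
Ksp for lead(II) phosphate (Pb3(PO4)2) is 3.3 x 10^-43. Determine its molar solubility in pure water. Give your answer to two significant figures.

s = 1.3 × 10^-9 M

Pb3(PO4)2(s) <=> 3 Pb^2+(aq) + 2 PO4^3-(aq)
Ksp = [Pb^2+]^3[PO4^3-]^2
For each mole of Pb3(PO4)2 that dissolves: [Pb^2+] = 3s, [PO4^3-] = 2s.
Substituting: Ksp = (3s)^3(2s)^2 = 108s^5
s^5 = 3.3 x 10^-43 / 108, so s = 1.3 × 10^-9 M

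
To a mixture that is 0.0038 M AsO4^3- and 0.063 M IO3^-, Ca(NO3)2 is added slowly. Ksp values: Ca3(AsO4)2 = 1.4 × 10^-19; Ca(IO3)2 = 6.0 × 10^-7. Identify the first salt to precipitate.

Ca3(AsO4)2

Precipitation of each salt starts when its ion product equals its Ksp.
For Ca3(AsO4)2: 1.4 × 10^-19 = (0.0038)^2 × [Ca^2+]^3  ⇒  [Ca^2+] = 2.1 × 10^-5 M.
For Ca(IO3)2: 6.0 × 10^-7 = (0.063)^2 × [Ca^2+]  ⇒  [Ca^2+] = 1.5 × 10^-4 M.
The salt with the lower threshold [Ca^2+] precipitates first: Ca3(AsO4)2.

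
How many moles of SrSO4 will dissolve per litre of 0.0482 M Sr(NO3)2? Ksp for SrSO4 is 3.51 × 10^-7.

s ≈ 7.28e-6 M

SrSO4(s) ⇌ Sr^2+(aq) + SO4^2-(aq)
Ksp = [Sr^2+][SO4^2-]
Let s = moles of SrSO4 that dissolve per litre. [Sr^2+] = 0.0482 + s ≈ 0.0482, [SO4^2-] = s (since Sr^2+ from Sr(NO3)2 dominates).
Ksp ≈ 0.0482 × s
s = 7.28 × 10^-6 M
Check: s = 7.3 × 10^-6 ≪ 0.0482, so the approximation is valid.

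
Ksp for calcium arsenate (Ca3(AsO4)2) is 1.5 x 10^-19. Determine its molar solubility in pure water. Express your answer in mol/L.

Ca3(AsO4)2(s) ⇌ 3 Ca^2+(aq) + 2 AsO4^3-(aq)
Ksp = [Ca^2+]^3[AsO4^3-]^2
With molar solubility s: [Ca^2+] = 3s, [AsO4^3-] = 2s.
Ksp = (3s)^3(2s)^2 = 108s^5
Solving, s = (1.5 x 10^-19/108)^(1/5) = 6.7 × 10^-5 M

s = 6.7 × 10^-5 M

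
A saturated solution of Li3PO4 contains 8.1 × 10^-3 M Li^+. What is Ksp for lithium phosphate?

Ksp ≈ 1.4 × 10^-9

Li3PO4(s) ⇌ 3 Li^+(aq) + PO4^3-(aq)
Stoichiometry gives [PO4^3-] = (1/3)[Li^+] = 2.70 x 10^-3 M.
Ksp = [Li^+]^3[PO4^3-]
Ksp = (8.1 x 10^-3)^3 × 2.70 × 10^-3 = 1.4 × 10^-9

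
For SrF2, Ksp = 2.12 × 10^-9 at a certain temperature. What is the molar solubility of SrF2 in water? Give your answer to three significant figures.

SrF2(s) ⇌ Sr^2+(aq) + 2 F^-(aq)
Ksp = [Sr^2+][F^-]^2
With molar solubility s: [Sr^2+] = s, [F^-] = 2s.
Ksp = s(2s)^2 = 4s^3
s^3 = 2.12 × 10^-9 / 4, so s = 8.09 × 10^-4 M

8.09 x 10^-4 M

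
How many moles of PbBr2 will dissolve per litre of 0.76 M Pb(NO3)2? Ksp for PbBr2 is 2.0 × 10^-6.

s ≈ 8.1 × 10^-4 M

PbBr2(s) ⇌ Pb^2+(aq) + 2 Br^-(aq)
Ksp = [Pb^2+][Br^-]^2
Let s be the molar solubility in this solution. [Pb^2+] = 0.76 + s ≈ 0.76, [Br^-] = 2s (since Pb^2+ from Pb(NO3)2 dominates).
Ksp ≈ 0.76 × (2s)^2
s = 8.1 × 10^-4 M
Check: s = 8.1 x 10^-4 ≪ 0.76, so the approximation is valid.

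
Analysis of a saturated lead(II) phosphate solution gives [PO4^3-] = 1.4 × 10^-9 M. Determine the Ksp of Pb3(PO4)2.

Ksp = 1.8 × 10^-44

Pb3(PO4)2(s) ⇌ 3 Pb^2+(aq) + 2 PO4^3-(aq)
Stoichiometry gives [Pb^2+] = (3/2)[PO4^3-] = 2.10 × 10^-9 M.
Ksp = [Pb^2+]^3[PO4^3-]^2
Ksp = (2.10 × 10^-9)^3 × (1.4 x 10^-9)^2 = 1.8 × 10^-44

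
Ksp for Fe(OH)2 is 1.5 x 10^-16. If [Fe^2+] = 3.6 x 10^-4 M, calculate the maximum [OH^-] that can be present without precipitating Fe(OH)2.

[OH^-] = 6.5 × 10^-7 M

Fe(OH)2(s) <=> Fe^2+(aq) + 2 OH^-(aq)
Ksp = [Fe^2+][OH^-]^2
Precipitation begins when Q = Ksp. With [Fe^2+] = 3.6 x 10^-4 M:
1.5 x 10^-16 = (3.6 x 10^-4) × [OH^-]^2
[OH^-] = (1.5 x 10^-16 / 3.6 x 10^-4)^(1/2) = 6.5 × 10^-7 M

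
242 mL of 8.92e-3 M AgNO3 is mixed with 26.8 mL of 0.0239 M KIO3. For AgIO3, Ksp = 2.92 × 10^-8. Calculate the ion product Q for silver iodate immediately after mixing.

Q ≈ 1.91 x 10^-5

Total volume = 242 + 26.8 = 268.8 mL.
[Ag^+] = 8.92 × 10^-3 × (242/268.8) = 8.031 × 10^-3 M
[IO3^-] = 2.39 × 10^-2 × (26.8/268.8) = 2.383 x 10^-3 M
AgIO3(s) ⇌ Ag^+ + IO3^-, so Q = [Ag^+][IO3^-]
Q = (8.031 × 10^-3)(2.383 × 10^-3) = 1.91 x 10^-5
Q > Ksp, so AgIO3 will precipitate.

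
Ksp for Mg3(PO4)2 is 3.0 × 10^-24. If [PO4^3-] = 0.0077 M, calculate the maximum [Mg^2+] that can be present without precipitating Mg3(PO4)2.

Mg3(PO4)2(s) ⇌ 3 Mg^2+(aq) + 2 PO4^3-(aq)
Ksp = [Mg^2+]^3[PO4^3-]^2
Precipitation begins when Q = Ksp. With [PO4^3-] = 0.0077 M:
3.0 × 10^-24 = (0.0077)^2 × [Mg^2+]^3
[Mg^2+] = (3.0 × 10^-24 / 5.93 x 10^-5)^(1/3) = 3.7 x 10^-7 M

3.7 × 10^-7 M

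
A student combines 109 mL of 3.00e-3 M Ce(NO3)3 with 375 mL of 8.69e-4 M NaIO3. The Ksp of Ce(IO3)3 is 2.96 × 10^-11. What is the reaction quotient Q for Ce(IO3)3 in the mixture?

2.06 x 10^-13

Total volume = 109 + 375 = 484 mL.
[Ce^3+] = 3.00 × 10^-3 × (109/484) = 6.756 × 10^-4 M
[IO3^-] = 8.69 × 10^-4 × (375/484) = 6.733 × 10^-4 M
Ce(IO3)3(s) <=> Ce^3+(aq) + 3 IO3^-(aq), so Q = [Ce^3+][IO3^-]^3
Q = (6.756 × 10^-4)(6.733 × 10^-4)^3 = 2.06 × 10^-13
Q < Ksp, so no precipitate of Ce(IO3)3 forms.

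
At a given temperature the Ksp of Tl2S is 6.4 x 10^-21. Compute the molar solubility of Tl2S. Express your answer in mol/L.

s = 1.2 × 10^-7 M

Tl2S(s) ⇌ 2 Tl^+ + S^2-
Ksp = [Tl^+]^2[S^2-]
With molar solubility s: [Tl^+] = 2s, [S^2-] = s.
Ksp = (2s)^2s = 4s^3
Solving, s = (6.4 x 10^-21/4)^(1/3) = 1.2 × 10^-7 M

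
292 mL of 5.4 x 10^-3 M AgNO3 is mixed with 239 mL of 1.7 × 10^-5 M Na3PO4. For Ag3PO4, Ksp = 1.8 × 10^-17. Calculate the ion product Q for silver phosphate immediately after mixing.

Q ≈ 2.0e-13

Total volume = 292 + 239 = 531 mL.
[Ag^+] = 5.4 × 10^-3 × (292/531) = 2.97 × 10^-3 M
[PO4^3-] = 1.7 × 10^-5 × (239/531) = 7.65 × 10^-6 M
Ag3PO4(s) ⇌ 3 Ag^+ + PO4^3-, so Q = [Ag^+]^3[PO4^3-]
Q = (2.97 x 10^-3)^3(7.65 × 10^-6) = 2.0 x 10^-13
Q > Ksp, so Ag3PO4 will precipitate.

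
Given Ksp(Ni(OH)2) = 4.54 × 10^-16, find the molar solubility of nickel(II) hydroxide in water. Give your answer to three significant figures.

Ni(OH)2(s) <=> Ni^2+(aq) + 2 OH^-(aq)
Ksp = [Ni^2+][OH^-]^2
If s mol/L of Ni(OH)2 dissolves, [Ni^2+] = s and [OH^-] = 2s.
Substituting: Ksp = s(2s)^2 = 4s^3
Solving, s = (4.54 × 10^-16/4)^(1/3) = 4.84 × 10^-6 M

4.84 × 10^-6 M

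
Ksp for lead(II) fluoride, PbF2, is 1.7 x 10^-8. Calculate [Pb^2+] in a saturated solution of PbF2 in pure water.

PbF2(s) <=> Pb^2+ + 2 F^-
Ksp = [Pb^2+][F^-]^2
For each mole of PbF2 that dissolves: [Pb^2+] = s, [F^-] = 2s.
Ksp = s(2s)^2 = 4s^3
s = (1.7 x 10^-8 / 4)^(1/3) = 1.62 × 10^-3 M
[Pb^2+] = s = 1.6 × 10^-3 M

1.6 × 10^-3 M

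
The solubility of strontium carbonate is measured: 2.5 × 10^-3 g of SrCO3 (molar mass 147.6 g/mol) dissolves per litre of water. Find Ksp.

Molar solubility s = (2.5 x 10^-3 g/L) / (147.6 g/mol) = 1.69 x 10^-5 M.
SrCO3(s) ⇌ Sr^2+(aq) + CO3^2-(aq)
For each mole of SrCO3 that dissolves: [Sr^2+] = s, [CO3^2-] = s.
Ksp = [Sr^2+][CO3^2-]
Ksp = (s)(s) = s^2
Ksp = (1.69 × 10^-5)^2 = 2.9 × 10^-10

2.9 × 10^-10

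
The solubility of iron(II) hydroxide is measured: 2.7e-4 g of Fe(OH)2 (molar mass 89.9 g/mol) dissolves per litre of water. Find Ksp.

Ksp = 1.1 × 10^-16

Molar solubility s = (2.7 × 10^-4 g/L) / (89.9 g/mol) = 3.00 × 10^-6 M.
Fe(OH)2(s) ⇌ Fe^2+ + 2 OH^-
With molar solubility s: [Fe^2+] = s, [OH^-] = 2s.
Ksp = [Fe^2+][OH^-]^2
Substituting: Ksp = s(2s)^2 = 4s^3
With s = 3.00 × 10^-6: Ksp = 1.1 x 10^-16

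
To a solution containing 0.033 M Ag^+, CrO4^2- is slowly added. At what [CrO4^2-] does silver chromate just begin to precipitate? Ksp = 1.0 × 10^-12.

Ag2CrO4(s) <=> 2 Ag^+ + CrO4^2-
Ksp = [Ag^+]^2[CrO4^2-]
Precipitation begins when Q = Ksp. With [Ag^+] = 0.033 M:
1.0 × 10^-12 = (0.033)^2 × [CrO4^2-]
[CrO4^2-] = (1.0 × 10^-12 / 1.09 × 10^-3) = 9.2 × 10^-10 M

[CrO4^2-] ≈ 9.2 x 10^-10 M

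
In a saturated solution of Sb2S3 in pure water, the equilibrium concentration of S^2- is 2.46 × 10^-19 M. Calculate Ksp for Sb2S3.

Ksp = 4.00 × 10^-94

Sb2S3(s) ⇌ 2 Sb^3+(aq) + 3 S^2-(aq)
Stoichiometry gives [Sb^3+] = (2/3)[S^2-] = 1.640 × 10^-19 M.
Ksp = [Sb^3+]^2[S^2-]^3
Ksp = (1.640 x 10^-19)^2 × (2.46 × 10^-19)^3 = 4.00 x 10^-94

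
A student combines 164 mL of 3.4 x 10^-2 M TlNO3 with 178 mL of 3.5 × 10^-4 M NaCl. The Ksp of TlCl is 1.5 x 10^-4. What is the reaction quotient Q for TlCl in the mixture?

Total volume = 164 + 178 = 342 mL.
[Tl^+] = 3.4 × 10^-2 × (164/342) = 1.63 × 10^-2 M
[Cl^-] = 3.5 x 10^-4 × (178/342) = 1.82 × 10^-4 M
TlCl(s) ⇌ Tl^+ + Cl^-, so Q = [Tl^+][Cl^-]
Q = (1.63 x 10^-2)(1.82 × 10^-4) = 3.0 x 10^-6
Q < Ksp, so no precipitate of TlCl forms.

3.0e-6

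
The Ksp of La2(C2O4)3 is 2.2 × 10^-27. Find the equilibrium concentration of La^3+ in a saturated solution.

La2(C2O4)3(s) ⇌ 2 La^3+(aq) + 3 C2O4^2-(aq)
Ksp = [La^3+]^2[C2O4^2-]^3
With molar solubility s: [La^3+] = 2s, [C2O4^2-] = 3s.
Ksp = (2s)^2(3s)^3 = 108s^5
s = (2.2 × 10^-27 / 108)^(1/5) = 1.83 × 10^-6 M
[La^3+] = 2s = 3.7 × 10^-6 M

3.7 × 10^-6 M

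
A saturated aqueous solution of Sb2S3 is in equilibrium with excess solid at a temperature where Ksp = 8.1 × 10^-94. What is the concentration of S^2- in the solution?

Sb2S3(s) <=> 2 Sb^3+(aq) + 3 S^2-(aq)
Ksp = [Sb^3+]^2[S^2-]^3
Let s = molar solubility. Then [Sb^3+] = 2s and [S^2-] = 3s.
Substituting: Ksp = (2s)^2(3s)^3 = 108s^5
s = (8.1 × 10^-94 / 108)^(1/5) = 9.44 × 10^-20 M
[S^2-] = 3s = 2.8 × 10^-19 M

2.8 × 10^-19 M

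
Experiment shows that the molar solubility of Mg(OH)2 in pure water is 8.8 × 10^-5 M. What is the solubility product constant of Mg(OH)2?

Mg(OH)2(s) ⇌ Mg^2+(aq) + 2 OH^-(aq)
Let s = molar solubility. Then [Mg^2+] = s and [OH^-] = 2s.
Ksp = [Mg^2+][OH^-]^2
So Ksp = s × (2s)^2 = 4s^3
With s = 8.8 × 10^-5: Ksp = 2.7 × 10^-12

Ksp ≈ 2.7 x 10^-12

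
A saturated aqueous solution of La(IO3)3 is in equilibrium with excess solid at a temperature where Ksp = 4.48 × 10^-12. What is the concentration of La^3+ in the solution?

[La^3+] ≈ 6.38 x 10^-4 M

La(IO3)3(s) ⇌ La^3+(aq) + 3 IO3^-(aq)
Ksp = [La^3+][IO3^-]^3
If s mol/L of La(IO3)3 dissolves, [La^3+] = s and [IO3^-] = 3s.
Ksp = s(3s)^3 = 27s^4
Solving, s = (4.48 × 10^-12/27)^(1/4) = 6.382 × 10^-4 M
[La^3+] = s = 6.38 x 10^-4 M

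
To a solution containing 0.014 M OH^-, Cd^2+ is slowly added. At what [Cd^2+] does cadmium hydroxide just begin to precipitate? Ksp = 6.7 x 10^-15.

[Cd^2+] ≈ 3.4 × 10^-11 M

Cd(OH)2(s) ⇌ Cd^2+ + 2 OH^-
Ksp = [Cd^2+][OH^-]^2
Precipitation begins when Q = Ksp. With [OH^-] = 0.014 M:
6.7 x 10^-15 = (0.014)^2 × [Cd^2+]
[Cd^2+] = (6.7 x 10^-15 / 1.96 x 10^-4) = 3.4 × 10^-11 M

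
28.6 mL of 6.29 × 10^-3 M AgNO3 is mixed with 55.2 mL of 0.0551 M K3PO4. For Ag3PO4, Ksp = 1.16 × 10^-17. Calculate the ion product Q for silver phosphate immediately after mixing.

Q ≈ 3.59 × 10^-10

Total volume = 28.6 + 55.2 = 83.8 mL.
[Ag^+] = 6.29 x 10^-3 × (28.6/83.8) = 2.147 x 10^-3 M
[PO4^3-] = 5.51 x 10^-2 × (55.2/83.8) = 3.629 × 10^-2 M
Ag3PO4(s) <=> 3 Ag^+ + PO4^3-, so Q = [Ag^+]^3[PO4^3-]
Q = (2.147 × 10^-3)^3(3.629 × 10^-2) = 3.59 x 10^-10
Q > Ksp, so Ag3PO4 will precipitate.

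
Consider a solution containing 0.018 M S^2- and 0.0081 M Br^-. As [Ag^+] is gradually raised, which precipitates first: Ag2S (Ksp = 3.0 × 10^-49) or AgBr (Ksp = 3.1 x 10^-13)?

Precipitation of each salt starts when its ion product equals its Ksp.
For Ag2S: 3.0 × 10^-49 = 0.018 × [Ag^+]^2  ⇒  [Ag^+] = 4.1 × 10^-24 M.
For AgBr: 3.1 x 10^-13 = 0.0081 × [Ag^+]  ⇒  [Ag^+] = 3.8 × 10^-11 M.
The salt with the lower threshold [Ag^+] precipitates first: Ag2S.

Ag2S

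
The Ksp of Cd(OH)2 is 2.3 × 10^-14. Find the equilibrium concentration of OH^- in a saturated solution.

3.6 × 10^-5 M

Cd(OH)2(s) ⇌ Cd^2+ + 2 OH^-
Ksp = [Cd^2+][OH^-]^2
With molar solubility s: [Cd^2+] = s, [OH^-] = 2s.
Substituting: Ksp = s(2s)^2 = 4s^3
s = (2.3 × 10^-14 / 4)^(1/3) = 1.79 × 10^-5 M
[OH^-] = 2s = 3.6 x 10^-5 M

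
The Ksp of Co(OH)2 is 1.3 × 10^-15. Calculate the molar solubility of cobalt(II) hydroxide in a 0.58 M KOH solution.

3.9e-15 M

Co(OH)2(s) <=> Co^2+ + 2 OH^-
Ksp = [Co^2+][OH^-]^2
If s mol/L dissolves here, [Co^2+] = s, [OH^-] = 0.58 + 2s ≈ 0.58 (Ksp is small, so little additional dissolves).
Ksp ≈ s × (0.58)^2
s = 3.9 x 10^-15 M
Check: 2s = 7.7 × 10^-15 ≪ 0.58, so the approximation is valid.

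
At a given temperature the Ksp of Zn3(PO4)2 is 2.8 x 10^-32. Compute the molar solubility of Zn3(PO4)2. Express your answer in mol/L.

s = 1.9 x 10^-7 M

Zn3(PO4)2(s) <=> 3 Zn^2+ + 2 PO4^3-
Ksp = [Zn^2+]^3[PO4^3-]^2
Let s = molar solubility. Then [Zn^2+] = 3s and [PO4^3-] = 2s.
Substituting: Ksp = (3s)^3(2s)^2 = 108s^5
Solving, s = (2.8 x 10^-32/108)^(1/5) = 1.9 x 10^-7 M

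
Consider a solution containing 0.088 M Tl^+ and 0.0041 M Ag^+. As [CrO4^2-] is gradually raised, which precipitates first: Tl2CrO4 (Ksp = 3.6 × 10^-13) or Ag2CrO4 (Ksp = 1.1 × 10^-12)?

Each salt begins to precipitate when Q = Ksp, i.e. when [CrO4^2-] reaches its threshold.
For Tl2CrO4: 3.6 × 10^-13 = (0.088)^2 × [CrO4^2-]  ⇒  [CrO4^2-] = 4.6 × 10^-11 M.
For Ag2CrO4: 1.1 × 10^-12 = (0.0041)^2 × [CrO4^2-]  ⇒  [CrO4^2-] = 6.5 × 10^-8 M.
The salt with the lower threshold [CrO4^2-] precipitates first: Tl2CrO4.

Tl2CrO4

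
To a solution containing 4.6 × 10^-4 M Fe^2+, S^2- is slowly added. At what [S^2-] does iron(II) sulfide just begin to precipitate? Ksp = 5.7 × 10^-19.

[S^2-] = 1.2e-15 M

FeS(s) <=> Fe^2+(aq) + S^2-(aq)
Ksp = [Fe^2+][S^2-]
Precipitation begins when Q = Ksp. With [Fe^2+] = 4.6 × 10^-4 M:
5.7 × 10^-19 = (4.6 × 10^-4) × [S^2-]
[S^2-] = (5.7 × 10^-19 / 4.6 × 10^-4) = 1.2 x 10^-15 M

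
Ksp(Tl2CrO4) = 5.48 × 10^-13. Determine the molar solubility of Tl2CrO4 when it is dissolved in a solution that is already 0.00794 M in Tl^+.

s = 8.69 × 10^-9 M

Tl2CrO4(s) ⇌ 2 Tl^+ + CrO4^2-
Ksp = [Tl^+]^2[CrO4^2-]
Let s be the molar solubility in this solution. [Tl^+] = 0.00794 + 2s ≈ 0.00794, [CrO4^2-] = s (since the Tl^+ already present dominates).
Ksp ≈ (0.00794)^2 × s
s = 8.69 × 10^-9 M
Check: 2s = 1.7 × 10^-8 ≪ 0.00794, so the approximation is valid.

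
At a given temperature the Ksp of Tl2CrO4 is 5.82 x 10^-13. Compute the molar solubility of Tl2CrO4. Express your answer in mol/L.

s = 5.26e-5 M

Tl2CrO4(s) <=> 2 Tl^+ + CrO4^2-
Ksp = [Tl^+]^2[CrO4^2-]
Let s = molar solubility. Then [Tl^+] = 2s and [CrO4^2-] = s.
Substituting: Ksp = (2s)^2s = 4s^3
Solving, s = (5.82 x 10^-13/4)^(1/3) = 5.26 × 10^-5 M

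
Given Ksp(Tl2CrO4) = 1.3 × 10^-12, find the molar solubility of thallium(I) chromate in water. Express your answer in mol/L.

Tl2CrO4(s) ⇌ 2 Tl^+(aq) + CrO4^2-(aq)
Ksp = [Tl^+]^2[CrO4^2-]
With molar solubility s: [Tl^+] = 2s, [CrO4^2-] = s.
So Ksp = (2s)^2 × s = 4s^3
s = (1.3 × 10^-12 / 4)^(1/3) = 6.9 × 10^-5 M

s = 6.9 × 10^-5 M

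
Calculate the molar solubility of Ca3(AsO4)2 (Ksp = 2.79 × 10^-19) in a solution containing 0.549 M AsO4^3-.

3.25 × 10^-7 M

Ca3(AsO4)2(s) ⇌ 3 Ca^2+(aq) + 2 AsO4^3-(aq)
Ksp = [Ca^2+]^3[AsO4^3-]^2
If s mol/L dissolves here, [Ca^2+] = 3s, [AsO4^3-] = 0.549 + 2s ≈ 0.549 (since the AsO4^3- already present dominates).
Ksp ≈ (3s)^3 × (0.549)^2
s = 3.25 × 10^-7 M
Check: 2s = 6.5 × 10^-7 ≪ 0.549, so the approximation is valid.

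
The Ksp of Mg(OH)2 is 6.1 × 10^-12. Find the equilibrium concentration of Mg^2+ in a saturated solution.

Mg(OH)2(s) ⇌ Mg^2+ + 2 OH^-
Ksp = [Mg^2+][OH^-]^2
For each mole of Mg(OH)2 that dissolves: [Mg^2+] = s, [OH^-] = 2s.
So Ksp = s × (2s)^2 = 4s^3
s^3 = 6.1 × 10^-12 / 4, so s = 1.15 x 10^-4 M
[Mg^2+] = s = 1.2 × 10^-4 M

[Mg^2+] = 1.2e-4 M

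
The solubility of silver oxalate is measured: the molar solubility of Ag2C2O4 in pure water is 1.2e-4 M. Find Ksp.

Ag2C2O4(s) ⇌ 2 Ag^+ + C2O4^2-
Let s = molar solubility. Then [Ag^+] = 2s and [C2O4^2-] = s.
Ksp = [Ag^+]^2[C2O4^2-]
Ksp = (2s)^2s = 4s^3
With s = 1.2 x 10^-4: Ksp = 6.9 x 10^-12

Ksp ≈ 6.9 x 10^-12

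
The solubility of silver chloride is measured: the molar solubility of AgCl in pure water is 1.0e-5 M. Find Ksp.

AgCl(s) ⇌ Ag^+ + Cl^-
For each mole of AgCl that dissolves: [Ag^+] = s, [Cl^-] = s.
Ksp = [Ag^+][Cl^-]
Ksp = s^2
With s = 1.0 × 10^-5: Ksp = 1.0 × 10^-10

Ksp ≈ 1.0 x 10^-10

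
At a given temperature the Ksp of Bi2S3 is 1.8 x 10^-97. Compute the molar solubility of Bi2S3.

s ≈ 1.8 × 10^-20 M

Bi2S3(s) <=> 2 Bi^3+(aq) + 3 S^2-(aq)
Ksp = [Bi^3+]^2[S^2-]^3
For each mole of Bi2S3 that dissolves: [Bi^3+] = 2s, [S^2-] = 3s.
So Ksp = (2s)^2 × (3s)^3 = 108s^5
Solving, s = (1.8 x 10^-97/108)^(1/5) = 1.8 × 10^-20 M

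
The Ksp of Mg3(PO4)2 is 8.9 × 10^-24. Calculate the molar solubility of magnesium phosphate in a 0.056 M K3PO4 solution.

s = 4.7 × 10^-8 M

Mg3(PO4)2(s) <=> 3 Mg^2+ + 2 PO4^3-
Ksp = [Mg^2+]^3[PO4^3-]^2
Let s = moles of Mg3(PO4)2 that dissolve per litre. [Mg^2+] = 3s, [PO4^3-] = 0.056 + 2s ≈ 0.056 (common-ion effect: PO4^3- is already 0.056 M).
Ksp ≈ (3s)^3 × (0.056)^2
s = 4.7 × 10^-8 M
Check: 2s = 9.4 x 10^-8 ≪ 0.056, so the approximation is valid.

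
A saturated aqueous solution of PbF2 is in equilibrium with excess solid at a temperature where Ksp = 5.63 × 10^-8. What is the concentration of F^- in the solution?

PbF2(s) ⇌ Pb^2+(aq) + 2 F^-(aq)
Ksp = [Pb^2+][F^-]^2
Let s = molar solubility. Then [Pb^2+] = s and [F^-] = 2s.
So Ksp = s × (2s)^2 = 4s^3
s = (5.63 × 10^-8 / 4)^(1/3) = 2.414 x 10^-3 M
[F^-] = 2s = 4.83 × 10^-3 M

4.83 × 10^-3 M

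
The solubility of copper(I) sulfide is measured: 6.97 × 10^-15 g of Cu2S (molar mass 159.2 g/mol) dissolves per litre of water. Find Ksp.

3.36e-49

Molar solubility s = (6.97 × 10^-15 g/L) / (159.2 g/mol) = 4.378 × 10^-17 M.
Cu2S(s) ⇌ 2 Cu^+(aq) + S^2-(aq)
Let s = molar solubility. Then [Cu^+] = 2s and [S^2-] = s.
Ksp = [Cu^+]^2[S^2-]
Substituting: Ksp = (2s)^2s = 4s^3
Ksp = 4 × (4.378 × 10^-17)^3 = 3.36 x 10^-49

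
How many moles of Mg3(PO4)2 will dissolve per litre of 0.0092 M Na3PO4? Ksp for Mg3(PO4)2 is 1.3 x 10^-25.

3.8e-8 M

Mg3(PO4)2(s) ⇌ 3 Mg^2+(aq) + 2 PO4^3-(aq)
Ksp = [Mg^2+]^3[PO4^3-]^2
Let s = moles of Mg3(PO4)2 that dissolve per litre. [Mg^2+] = 3s, [PO4^3-] = 0.0092 + 2s ≈ 0.0092 (Ksp is small, so little additional dissolves).
Ksp ≈ (3s)^3 × (0.0092)^2
s = 3.8 × 10^-8 M
Check: 2s = 7.7 x 10^-8 ≪ 0.0092, so the approximation is valid.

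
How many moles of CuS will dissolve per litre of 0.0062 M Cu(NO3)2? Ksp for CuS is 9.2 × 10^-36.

CuS(s) ⇌ Cu^2+ + S^2-
Ksp = [Cu^2+][S^2-]
If s mol/L dissolves here, [Cu^2+] = 0.0062 + s ≈ 0.0062, [S^2-] = s (common-ion effect: Cu^2+ is already 0.0062 M).
Ksp ≈ 0.0062 × s
s = 1.5 × 10^-33 M
Check: s = 1.5 × 10^-33 ≪ 0.0062, so the approximation is valid.

s ≈ 1.5 x 10^-33 M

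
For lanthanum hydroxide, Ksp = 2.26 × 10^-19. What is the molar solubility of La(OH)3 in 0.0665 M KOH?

s = 7.68 x 10^-16 M

La(OH)3(s) <=> La^3+(aq) + 3 OH^-(aq)
Ksp = [La^3+][OH^-]^3
If s mol/L dissolves here, [La^3+] = s, [OH^-] = 0.0665 + 3s ≈ 0.0665 (since OH^- from KOH dominates).
Ksp ≈ s × (0.0665)^3
s = 7.68 x 10^-16 M
Check: 3s = 2.3 × 10^-15 ≪ 0.0665, so the approximation is valid.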